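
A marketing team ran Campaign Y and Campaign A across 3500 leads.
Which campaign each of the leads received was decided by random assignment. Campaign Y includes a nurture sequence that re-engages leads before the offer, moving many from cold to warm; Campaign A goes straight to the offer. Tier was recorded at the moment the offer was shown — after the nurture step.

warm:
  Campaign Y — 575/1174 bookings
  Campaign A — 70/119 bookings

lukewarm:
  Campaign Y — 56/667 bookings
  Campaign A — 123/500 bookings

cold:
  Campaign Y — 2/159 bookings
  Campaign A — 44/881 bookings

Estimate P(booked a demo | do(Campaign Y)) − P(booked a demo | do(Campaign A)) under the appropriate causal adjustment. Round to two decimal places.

Campaign A is higher inside every engagement tier stratum but Campaign Y is higher in aggregate. Whether to stratify depends on how engagement tier relates to the campaign.
Engagement tier is recorded after the campaign and is itself shifted by it — it sits on the causal path from campaign to outcome. Conditioning on a mediator would strip out part of the effect we want; the pooled comparison gives the total causal effect.
The causal difference is the pooled difference: 0.317 − 0.158 = +0.159.

+0.16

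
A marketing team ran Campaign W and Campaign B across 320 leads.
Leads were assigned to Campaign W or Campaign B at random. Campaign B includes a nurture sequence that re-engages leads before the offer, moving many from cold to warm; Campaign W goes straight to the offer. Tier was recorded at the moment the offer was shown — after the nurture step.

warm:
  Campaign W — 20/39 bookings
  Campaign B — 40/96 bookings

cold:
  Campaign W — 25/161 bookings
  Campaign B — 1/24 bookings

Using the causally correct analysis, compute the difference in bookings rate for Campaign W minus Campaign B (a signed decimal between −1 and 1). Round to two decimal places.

Engagement tier here is a post-treatment variable shaped by the campaign; conditioning on it would introduce bias rather than remove it. The overall comparison is the causal one.
The causal difference is the pooled difference: 0.225 − 0.342 = -0.117.

-0.12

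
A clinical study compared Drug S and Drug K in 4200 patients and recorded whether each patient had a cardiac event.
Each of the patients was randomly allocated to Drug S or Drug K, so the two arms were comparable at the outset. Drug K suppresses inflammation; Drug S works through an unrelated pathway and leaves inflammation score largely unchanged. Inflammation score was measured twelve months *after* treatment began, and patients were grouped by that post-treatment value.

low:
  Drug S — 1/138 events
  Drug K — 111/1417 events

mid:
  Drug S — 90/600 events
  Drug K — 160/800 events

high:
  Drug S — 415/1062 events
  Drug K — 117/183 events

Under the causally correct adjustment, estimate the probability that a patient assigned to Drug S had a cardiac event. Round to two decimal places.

Within every inflammation score level Drug S has the lower rate, yet pooled Drug K does — Simpson's reversal.
Inflammation score is downstream of the drug. One should not condition on a consequence of treatment, so the overall rates are the right comparison.
So P(outcome | do(Drug S)) is just the pooled rate for Drug S: 506/1800 = 0.281.

0.28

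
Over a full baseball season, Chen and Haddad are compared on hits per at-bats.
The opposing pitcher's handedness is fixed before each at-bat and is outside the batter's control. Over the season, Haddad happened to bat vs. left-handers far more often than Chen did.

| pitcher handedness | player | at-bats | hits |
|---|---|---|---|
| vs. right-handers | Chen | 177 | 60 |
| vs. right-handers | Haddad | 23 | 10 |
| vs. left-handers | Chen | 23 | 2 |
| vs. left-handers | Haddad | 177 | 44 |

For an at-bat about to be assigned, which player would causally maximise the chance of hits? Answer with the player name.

Haddad

Pitcher handedness satisfies the back-door criterion: it is not a descendant of the player, and it blocks the spurious path from player to outcome. Adjusting for it (i.e., using the within-pitcher handedness rates) gives the causal effect.
Within each level — vs. right-handers: 33.9% vs 43.5%; vs. left-handers: 8.7% vs 24.9% — Haddad is higher every time.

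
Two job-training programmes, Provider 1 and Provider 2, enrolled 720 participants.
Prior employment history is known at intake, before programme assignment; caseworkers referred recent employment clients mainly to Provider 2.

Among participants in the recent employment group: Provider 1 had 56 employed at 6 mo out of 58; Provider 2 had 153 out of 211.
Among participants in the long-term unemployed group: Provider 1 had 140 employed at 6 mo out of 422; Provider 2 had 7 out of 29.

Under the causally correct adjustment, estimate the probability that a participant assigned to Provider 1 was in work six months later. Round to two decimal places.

0.57

Since prior employment history is a pre-existing factor (not a product of the programme) and it affects the outcome on its own, it is a confounder. The stratified rates, not the pooled rate, identify the causal effect.
Standardising Provider 1 to the population prior employment history mix: 0.374·56/58 + 0.626·140/422 = 0.569.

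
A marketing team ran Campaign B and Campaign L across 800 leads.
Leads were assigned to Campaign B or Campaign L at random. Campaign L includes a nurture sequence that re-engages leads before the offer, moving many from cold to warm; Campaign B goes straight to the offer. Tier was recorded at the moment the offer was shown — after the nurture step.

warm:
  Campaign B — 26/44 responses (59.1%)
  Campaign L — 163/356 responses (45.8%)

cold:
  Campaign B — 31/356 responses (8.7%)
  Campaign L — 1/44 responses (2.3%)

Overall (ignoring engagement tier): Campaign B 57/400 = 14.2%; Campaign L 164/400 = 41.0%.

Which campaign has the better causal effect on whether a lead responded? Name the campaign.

Campaign L

Because the campaign influences engagement tier, engagement tier is a post-treatment mediator, not a confounder. Stratifying on it would bias the estimate; the causal effect is the crude pooled difference.
Pooled: Campaign B 14.2% vs Campaign L 41.0%; Campaign L is higher overall.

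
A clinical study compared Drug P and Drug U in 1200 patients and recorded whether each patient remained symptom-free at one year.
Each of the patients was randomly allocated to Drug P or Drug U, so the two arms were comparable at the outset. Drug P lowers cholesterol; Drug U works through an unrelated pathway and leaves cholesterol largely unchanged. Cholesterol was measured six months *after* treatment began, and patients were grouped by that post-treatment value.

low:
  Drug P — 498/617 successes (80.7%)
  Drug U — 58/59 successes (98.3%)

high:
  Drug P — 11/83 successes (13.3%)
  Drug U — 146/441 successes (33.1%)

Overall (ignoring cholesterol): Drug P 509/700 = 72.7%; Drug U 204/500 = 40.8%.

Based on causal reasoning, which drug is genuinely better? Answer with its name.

Within every cholesterol level Drug U has the higher rate, yet pooled Drug P does — Simpson's reversal.
Cholesterol here is a post-treatment variable shaped by the drug; conditioning on it would introduce bias rather than remove it. The overall comparison is the causal one.
Pooled: Drug P 72.7% vs Drug U 40.8%; Drug P is higher overall.

Drug P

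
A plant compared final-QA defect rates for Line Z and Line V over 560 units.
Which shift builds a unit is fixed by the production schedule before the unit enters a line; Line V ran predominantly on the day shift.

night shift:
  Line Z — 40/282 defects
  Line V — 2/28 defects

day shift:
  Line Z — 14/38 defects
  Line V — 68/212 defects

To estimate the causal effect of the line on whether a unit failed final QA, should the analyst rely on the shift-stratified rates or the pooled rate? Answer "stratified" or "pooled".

The stratified and pooled comparisons disagree (Line V wins within each shift; Line Z wins overall), so the answer turns on the causal role of shift.
Shift differs across lines for reasons unrelated to any effect of the line itself, and it separately predicts the outcome — a classic confounder. We must compare within shift levels.
Within each level — night shift: 14.2% vs 7.1%; day shift: 36.8% vs 32.1% — Line V is lower every time.

stratified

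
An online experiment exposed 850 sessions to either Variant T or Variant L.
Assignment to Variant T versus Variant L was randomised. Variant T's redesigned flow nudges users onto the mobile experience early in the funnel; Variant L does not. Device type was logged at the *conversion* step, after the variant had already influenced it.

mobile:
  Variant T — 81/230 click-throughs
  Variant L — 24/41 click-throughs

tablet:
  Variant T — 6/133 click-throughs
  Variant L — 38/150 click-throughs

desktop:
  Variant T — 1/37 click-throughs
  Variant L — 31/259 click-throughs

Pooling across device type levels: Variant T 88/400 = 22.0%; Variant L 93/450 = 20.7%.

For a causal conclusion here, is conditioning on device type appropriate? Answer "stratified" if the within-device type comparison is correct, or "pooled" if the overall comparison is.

pooled

Stratifying would compare variants among sessions the variants themselves sorted into device type groups — a form of selection on an intermediate. The unconditioned pooled rates give the total causal effect.
Pooled: Variant T 22.0% vs Variant L 20.7%; Variant T is higher overall.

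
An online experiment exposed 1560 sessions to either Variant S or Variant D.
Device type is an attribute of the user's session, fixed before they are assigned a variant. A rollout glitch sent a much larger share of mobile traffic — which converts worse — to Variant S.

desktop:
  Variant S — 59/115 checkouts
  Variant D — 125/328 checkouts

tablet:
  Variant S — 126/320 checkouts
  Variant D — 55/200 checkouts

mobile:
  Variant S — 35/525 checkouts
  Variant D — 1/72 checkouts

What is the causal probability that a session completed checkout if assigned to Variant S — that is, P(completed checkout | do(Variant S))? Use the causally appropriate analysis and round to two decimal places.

0.30

Within every device type level Variant S has the higher rate, yet pooled Variant D does — Simpson's reversal.
Here device type is a common cause — it drives both which variant a case falls under and the outcome. The crude comparison mixes populations; the stratum-specific rates are the causally relevant ones.
Standardising Variant S to the population device type mix: 0.284·59/115 + 0.333·126/320 + 0.383·35/525 = 0.302.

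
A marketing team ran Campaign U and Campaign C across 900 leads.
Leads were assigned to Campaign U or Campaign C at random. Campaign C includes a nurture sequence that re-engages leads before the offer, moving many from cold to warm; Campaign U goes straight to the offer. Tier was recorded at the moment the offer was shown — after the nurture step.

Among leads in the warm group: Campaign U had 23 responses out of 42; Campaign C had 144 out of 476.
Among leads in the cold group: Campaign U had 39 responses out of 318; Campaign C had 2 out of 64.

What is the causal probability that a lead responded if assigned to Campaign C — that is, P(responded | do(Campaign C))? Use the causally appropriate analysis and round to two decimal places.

0.27

The engagement tier-specific comparison favours Campaign U throughout, but the pooled figures favour Campaign C. The question is whether to condition on engagement tier.
Engagement tier lies on the pathway campaign → engagement tier → outcome, so adjusting for it blocks the indirect effect. For the total causal effect of campaign, use the unadjusted pooled rates.
So P(outcome | do(Campaign C)) is just the pooled rate for Campaign C: 146/540 = 0.270.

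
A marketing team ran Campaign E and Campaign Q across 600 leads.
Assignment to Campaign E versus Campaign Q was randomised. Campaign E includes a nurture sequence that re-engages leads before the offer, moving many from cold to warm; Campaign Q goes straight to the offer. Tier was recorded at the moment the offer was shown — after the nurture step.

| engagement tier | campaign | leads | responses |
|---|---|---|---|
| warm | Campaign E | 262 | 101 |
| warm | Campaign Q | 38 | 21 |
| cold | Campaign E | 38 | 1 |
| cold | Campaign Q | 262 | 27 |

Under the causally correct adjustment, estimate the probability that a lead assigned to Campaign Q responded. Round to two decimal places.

Campaign Q is higher inside every engagement tier stratum but Campaign E is higher in aggregate. Whether to stratify depends on how engagement tier relates to the campaign.
The distribution of engagement tier is itself part of what the campaign does — it is an intermediate outcome. Holding it fixed would remove that part of the effect; the total effect is the pooled difference.
So P(outcome | do(Campaign Q)) is just the pooled rate for Campaign Q: 48/300 = 0.160.

0.16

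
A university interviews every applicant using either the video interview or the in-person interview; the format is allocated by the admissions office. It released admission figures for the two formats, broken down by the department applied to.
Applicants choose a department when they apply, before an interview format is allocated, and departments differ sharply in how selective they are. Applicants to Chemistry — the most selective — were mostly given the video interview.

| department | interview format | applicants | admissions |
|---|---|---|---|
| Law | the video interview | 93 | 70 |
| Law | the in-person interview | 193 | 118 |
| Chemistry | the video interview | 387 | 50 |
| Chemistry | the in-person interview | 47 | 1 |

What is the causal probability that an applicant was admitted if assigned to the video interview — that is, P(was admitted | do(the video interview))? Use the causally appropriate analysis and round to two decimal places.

0.38

the video interview is higher inside every department stratum but the in-person interview is higher in aggregate. Whether to stratify depends on how department relates to the interview format.
Since department is a pre-existing factor (not a product of the interview format) and it affects the outcome on its own, it is a confounder. The stratified rates, not the pooled rate, identify the causal effect.
Standardising the video interview to the population department mix: 0.397·70/93 + 0.603·50/387 = 0.377.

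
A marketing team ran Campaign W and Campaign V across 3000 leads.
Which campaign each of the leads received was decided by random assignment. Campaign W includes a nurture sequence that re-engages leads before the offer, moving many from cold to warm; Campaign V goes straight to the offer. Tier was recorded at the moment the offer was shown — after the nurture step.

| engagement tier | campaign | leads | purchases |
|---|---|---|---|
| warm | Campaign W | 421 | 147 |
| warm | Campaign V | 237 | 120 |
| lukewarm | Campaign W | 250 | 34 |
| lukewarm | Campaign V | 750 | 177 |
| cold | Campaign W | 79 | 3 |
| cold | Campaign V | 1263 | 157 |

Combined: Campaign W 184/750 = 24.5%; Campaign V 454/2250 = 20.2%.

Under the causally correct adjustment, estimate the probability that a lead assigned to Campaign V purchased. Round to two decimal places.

The distribution of engagement tier is itself part of what the campaign does — it is an intermediate outcome. Holding it fixed would remove that part of the effect; the total effect is the pooled difference.
So P(outcome | do(Campaign V)) is just the pooled rate for Campaign V: 454/2250 = 0.202.

0.20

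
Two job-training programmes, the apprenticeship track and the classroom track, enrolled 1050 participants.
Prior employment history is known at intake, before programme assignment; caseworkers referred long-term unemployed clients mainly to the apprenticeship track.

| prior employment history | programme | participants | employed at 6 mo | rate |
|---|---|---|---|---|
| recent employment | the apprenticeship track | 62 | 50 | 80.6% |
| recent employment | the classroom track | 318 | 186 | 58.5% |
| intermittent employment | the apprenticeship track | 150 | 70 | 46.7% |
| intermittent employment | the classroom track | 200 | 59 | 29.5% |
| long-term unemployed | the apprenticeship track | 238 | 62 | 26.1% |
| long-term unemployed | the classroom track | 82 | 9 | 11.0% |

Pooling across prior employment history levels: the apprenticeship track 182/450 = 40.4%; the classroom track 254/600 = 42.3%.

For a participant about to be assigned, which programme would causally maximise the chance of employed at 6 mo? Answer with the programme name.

The prior employment history-specific comparison favours the apprenticeship track throughout, but the pooled figures favour the classroom track. The question is whether to condition on prior employment history.
Prior employment history satisfies the back-door criterion: it is not a descendant of the programme, and it blocks the spurious path from programme to outcome. Adjusting for it (i.e., using the within-prior employment history rates) gives the causal effect.
Within each level — recent employment: 80.6% vs 58.5%; intermittent employment: 46.7% vs 29.5%; long-term unemployed: 26.1% vs 11.0% — the apprenticeship track is higher every time.

the apprenticeship track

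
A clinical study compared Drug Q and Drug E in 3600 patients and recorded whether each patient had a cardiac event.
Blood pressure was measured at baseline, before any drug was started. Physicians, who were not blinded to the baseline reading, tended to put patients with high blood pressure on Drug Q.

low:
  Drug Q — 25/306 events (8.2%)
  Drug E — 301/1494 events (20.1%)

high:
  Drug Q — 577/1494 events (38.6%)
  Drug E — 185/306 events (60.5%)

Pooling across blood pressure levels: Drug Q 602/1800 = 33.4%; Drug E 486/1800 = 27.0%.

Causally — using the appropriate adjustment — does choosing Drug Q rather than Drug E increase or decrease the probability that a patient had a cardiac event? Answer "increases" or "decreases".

The stratified and pooled comparisons disagree (Drug Q wins within each blood pressure; Drug E wins overall), so the answer turns on the causal role of blood pressure.
Since blood pressure is a pre-existing factor (not a product of the drug) and it affects the outcome on its own, it is a confounder. The stratified rates, not the pooled rate, identify the causal effect.
Within each level — low: 8.2% vs 20.1%; high: 38.6% vs 60.5% — Drug Q is lower every time.

decreases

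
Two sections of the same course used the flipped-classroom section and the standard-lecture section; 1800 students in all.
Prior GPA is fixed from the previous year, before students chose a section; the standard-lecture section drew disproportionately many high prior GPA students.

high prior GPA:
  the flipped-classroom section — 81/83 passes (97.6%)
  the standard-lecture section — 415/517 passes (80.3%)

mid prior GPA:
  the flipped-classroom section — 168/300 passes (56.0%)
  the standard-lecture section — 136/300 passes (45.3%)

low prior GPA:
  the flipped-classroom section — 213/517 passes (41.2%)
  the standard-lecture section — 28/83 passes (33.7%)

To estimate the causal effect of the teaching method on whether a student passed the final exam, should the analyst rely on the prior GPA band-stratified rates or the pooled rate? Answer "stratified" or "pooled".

Within every prior GPA band level the flipped-classroom section has the higher rate, yet pooled the standard-lecture section does — Simpson's reversal.
The imbalance in prior GPA band arose from how students were allocated, not from anything the teaching method did; and prior GPA band independently affects the outcome. The pooled gap is confounded — condition on prior GPA band.
Within each level — high prior GPA: 97.6% vs 80.3%; mid prior GPA: 56.0% vs 45.3%; low prior GPA: 41.2% vs 33.7% — the flipped-classroom section is higher every time.

stratified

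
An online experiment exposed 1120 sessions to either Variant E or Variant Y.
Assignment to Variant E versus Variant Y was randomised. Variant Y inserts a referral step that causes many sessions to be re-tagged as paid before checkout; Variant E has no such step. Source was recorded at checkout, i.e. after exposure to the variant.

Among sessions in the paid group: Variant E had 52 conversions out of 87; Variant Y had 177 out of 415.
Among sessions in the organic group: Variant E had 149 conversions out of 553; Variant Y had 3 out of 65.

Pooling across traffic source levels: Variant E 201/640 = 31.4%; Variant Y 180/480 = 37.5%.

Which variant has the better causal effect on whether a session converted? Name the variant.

Variant Y

The traffic source-specific comparison favours Variant E throughout, but the pooled figures favour Variant Y. The question is whether to condition on traffic source.
Traffic source lies on the pathway variant → traffic source → outcome, so adjusting for it blocks the indirect effect. For the total causal effect of variant, use the unadjusted pooled rates.
Pooled: Variant E 31.4% vs Variant Y 37.5%; Variant Y is higher overall.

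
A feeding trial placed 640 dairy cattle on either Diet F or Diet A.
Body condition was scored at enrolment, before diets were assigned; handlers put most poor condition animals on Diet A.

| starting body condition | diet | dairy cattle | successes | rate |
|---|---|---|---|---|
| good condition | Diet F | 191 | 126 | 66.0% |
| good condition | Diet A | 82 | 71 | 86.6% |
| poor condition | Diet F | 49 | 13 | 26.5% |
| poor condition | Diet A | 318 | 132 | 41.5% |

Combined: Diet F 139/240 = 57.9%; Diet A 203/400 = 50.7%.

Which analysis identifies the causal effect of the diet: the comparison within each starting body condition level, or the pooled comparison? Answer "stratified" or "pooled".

stratified

Since starting body condition is a pre-existing factor (not a product of the diet) and it affects the outcome on its own, it is a confounder. The stratified rates, not the pooled rate, identify the causal effect.
Within each level — good condition: 66.0% vs 86.6%; poor condition: 26.5% vs 41.5% — Diet A is higher every time.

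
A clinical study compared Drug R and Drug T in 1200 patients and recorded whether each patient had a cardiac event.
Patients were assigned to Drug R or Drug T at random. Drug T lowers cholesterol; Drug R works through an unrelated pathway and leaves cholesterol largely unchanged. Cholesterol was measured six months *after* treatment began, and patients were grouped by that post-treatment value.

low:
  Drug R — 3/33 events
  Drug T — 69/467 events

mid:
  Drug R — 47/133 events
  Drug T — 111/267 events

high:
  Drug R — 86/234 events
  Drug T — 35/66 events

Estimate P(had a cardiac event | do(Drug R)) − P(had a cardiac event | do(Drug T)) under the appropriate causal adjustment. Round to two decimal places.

+0.07

The cholesterol-specific comparison favours Drug R throughout, but the pooled figures favour Drug T. The question is whether to condition on cholesterol.
Stratifying would compare drugs among patients the drugs themselves sorted into cholesterol groups — a form of selection on an intermediate. The unconditioned pooled rates give the total causal effect.
The causal difference is the pooled difference: 0.340 − 0.269 = +0.071.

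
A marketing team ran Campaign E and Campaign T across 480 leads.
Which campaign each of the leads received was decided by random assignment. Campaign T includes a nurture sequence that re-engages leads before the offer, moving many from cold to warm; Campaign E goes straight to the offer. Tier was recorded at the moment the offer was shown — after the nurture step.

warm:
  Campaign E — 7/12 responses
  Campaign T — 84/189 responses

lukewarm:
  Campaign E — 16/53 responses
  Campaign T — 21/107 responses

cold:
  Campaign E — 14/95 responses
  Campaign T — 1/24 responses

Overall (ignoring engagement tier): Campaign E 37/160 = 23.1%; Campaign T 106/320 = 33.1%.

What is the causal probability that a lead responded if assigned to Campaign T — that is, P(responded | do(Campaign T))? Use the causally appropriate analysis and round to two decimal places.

Within every engagement tier level Campaign E has the higher rate, yet pooled Campaign T does — Simpson's reversal.
Engagement tier lies on the pathway campaign → engagement tier → outcome, so adjusting for it blocks the indirect effect. For the total causal effect of campaign, use the unadjusted pooled rates.
So P(outcome | do(Campaign T)) is just the pooled rate for Campaign T: 106/320 = 0.331.

0.33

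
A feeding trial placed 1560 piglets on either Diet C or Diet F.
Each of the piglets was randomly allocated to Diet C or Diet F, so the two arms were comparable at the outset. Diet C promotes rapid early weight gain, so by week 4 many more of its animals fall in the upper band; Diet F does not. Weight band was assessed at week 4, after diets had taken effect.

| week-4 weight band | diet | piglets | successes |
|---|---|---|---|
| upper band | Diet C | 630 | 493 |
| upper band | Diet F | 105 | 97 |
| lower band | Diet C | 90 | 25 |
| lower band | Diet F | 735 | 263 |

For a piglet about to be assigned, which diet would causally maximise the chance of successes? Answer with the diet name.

Diet C

Stratifying would compare diets among piglets the diets themselves sorted into week-4 weight band groups — a form of selection on an intermediate. The unconditioned pooled rates give the total causal effect.
Pooled: Diet C 71.9% vs Diet F 42.9%; Diet C is higher overall.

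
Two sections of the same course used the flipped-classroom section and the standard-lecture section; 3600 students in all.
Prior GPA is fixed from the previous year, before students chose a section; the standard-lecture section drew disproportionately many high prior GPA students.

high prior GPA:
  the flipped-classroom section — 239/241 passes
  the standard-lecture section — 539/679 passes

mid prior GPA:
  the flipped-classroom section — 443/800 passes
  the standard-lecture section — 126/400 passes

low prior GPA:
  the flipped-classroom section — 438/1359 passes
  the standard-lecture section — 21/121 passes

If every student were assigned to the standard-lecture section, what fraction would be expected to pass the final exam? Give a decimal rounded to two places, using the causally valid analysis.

0.38

Prior GPA band differs across teaching methods for reasons unrelated to any effect of the teaching method itself, and it separately predicts the outcome — a classic confounder. We must compare within prior GPA band levels.
Standardising the standard-lecture section to the population prior GPA band mix: 0.256·539/679 + 0.333·126/400 + 0.411·21/121 = 0.379.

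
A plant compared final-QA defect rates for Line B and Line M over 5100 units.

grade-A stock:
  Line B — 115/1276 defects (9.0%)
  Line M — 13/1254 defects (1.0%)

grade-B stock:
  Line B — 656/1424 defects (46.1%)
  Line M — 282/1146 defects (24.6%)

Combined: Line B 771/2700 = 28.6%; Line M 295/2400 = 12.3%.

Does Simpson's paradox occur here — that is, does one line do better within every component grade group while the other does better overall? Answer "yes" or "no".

no

Within each component grade level (grade-A stock 9.0% vs 1.0%; grade-B stock 46.1% vs 24.6%), Line M has the lower rate every time. Pooled: 28.6% vs 12.3% — Line M has the lower rate overall. They agree.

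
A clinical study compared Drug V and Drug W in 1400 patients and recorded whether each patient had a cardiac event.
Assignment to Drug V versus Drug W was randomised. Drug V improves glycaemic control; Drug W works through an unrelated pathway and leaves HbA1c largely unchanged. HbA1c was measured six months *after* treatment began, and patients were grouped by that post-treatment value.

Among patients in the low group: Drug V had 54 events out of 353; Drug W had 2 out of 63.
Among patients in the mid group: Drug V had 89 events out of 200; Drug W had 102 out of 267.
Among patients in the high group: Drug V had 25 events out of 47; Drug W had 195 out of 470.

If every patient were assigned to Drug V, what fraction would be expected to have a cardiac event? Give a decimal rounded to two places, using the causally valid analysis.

0.28

HbA1c lies on the pathway drug → HbA1c → outcome, so adjusting for it blocks the indirect effect. For the total causal effect of drug, use the unadjusted pooled rates.
So P(outcome | do(Drug V)) is just the pooled rate for Drug V: 168/600 = 0.280.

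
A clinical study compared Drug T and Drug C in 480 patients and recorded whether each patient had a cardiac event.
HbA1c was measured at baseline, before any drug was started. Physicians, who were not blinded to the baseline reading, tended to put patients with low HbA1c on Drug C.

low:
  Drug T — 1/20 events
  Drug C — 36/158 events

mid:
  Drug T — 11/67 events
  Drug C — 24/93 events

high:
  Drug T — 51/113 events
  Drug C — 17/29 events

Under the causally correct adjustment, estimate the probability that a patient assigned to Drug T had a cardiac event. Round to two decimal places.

0.21

Within every HbA1c level Drug T has the lower rate, yet pooled Drug C does — Simpson's reversal.
Since HbA1c is a pre-existing factor (not a product of the drug) and it affects the outcome on its own, it is a confounder. The stratified rates, not the pooled rate, identify the causal effect.
Standardising Drug T to the population HbA1c mix: 0.371·1/20 + 0.333·11/67 + 0.296·51/113 = 0.207.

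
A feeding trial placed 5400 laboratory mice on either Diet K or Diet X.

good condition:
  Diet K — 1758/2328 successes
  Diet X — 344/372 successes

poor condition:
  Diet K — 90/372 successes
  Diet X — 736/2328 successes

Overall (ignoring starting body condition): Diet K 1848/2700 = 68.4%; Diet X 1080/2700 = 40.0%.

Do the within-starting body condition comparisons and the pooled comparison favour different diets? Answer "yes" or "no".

yes

Within each starting body condition level (good condition 75.5% vs 92.5%; poor condition 24.2% vs 31.6%), Diet X has the higher rate every time. Pooled: 68.4% vs 40.0% — Diet K has the higher rate overall. The two comparisons disagree.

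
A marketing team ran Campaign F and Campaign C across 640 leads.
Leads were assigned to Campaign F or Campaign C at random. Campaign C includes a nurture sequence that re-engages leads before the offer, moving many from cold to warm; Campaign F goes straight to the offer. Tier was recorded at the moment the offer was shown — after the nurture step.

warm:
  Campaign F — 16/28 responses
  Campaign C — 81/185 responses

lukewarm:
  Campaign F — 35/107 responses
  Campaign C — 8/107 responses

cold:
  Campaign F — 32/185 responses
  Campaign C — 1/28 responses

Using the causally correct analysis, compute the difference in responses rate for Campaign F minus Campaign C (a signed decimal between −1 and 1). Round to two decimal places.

Engagement tier is recorded after the campaign and is itself shifted by it — it sits on the causal path from campaign to outcome. Conditioning on a mediator would strip out part of the effect we want; the pooled comparison gives the total causal effect.
The causal difference is the pooled difference: 0.259 − 0.281 = -0.022.

-0.02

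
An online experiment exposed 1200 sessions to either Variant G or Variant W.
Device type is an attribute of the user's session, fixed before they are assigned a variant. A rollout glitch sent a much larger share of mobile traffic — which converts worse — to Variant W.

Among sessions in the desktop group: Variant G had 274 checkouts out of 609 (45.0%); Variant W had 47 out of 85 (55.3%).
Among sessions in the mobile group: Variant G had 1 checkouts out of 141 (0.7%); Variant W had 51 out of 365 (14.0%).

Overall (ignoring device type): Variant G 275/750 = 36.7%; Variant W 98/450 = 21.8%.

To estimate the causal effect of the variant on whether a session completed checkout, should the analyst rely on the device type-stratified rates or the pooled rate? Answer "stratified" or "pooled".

stratified

The device type-specific comparison favours Variant W throughout, but the pooled figures favour Variant G. The question is whether to condition on device type.
Device type differs across variants for reasons unrelated to any effect of the variant itself, and it separately predicts the outcome — a classic confounder. We must compare within device type levels.
Within each level — desktop: 45.0% vs 55.3%; mobile: 0.7% vs 14.0% — Variant W is higher every time.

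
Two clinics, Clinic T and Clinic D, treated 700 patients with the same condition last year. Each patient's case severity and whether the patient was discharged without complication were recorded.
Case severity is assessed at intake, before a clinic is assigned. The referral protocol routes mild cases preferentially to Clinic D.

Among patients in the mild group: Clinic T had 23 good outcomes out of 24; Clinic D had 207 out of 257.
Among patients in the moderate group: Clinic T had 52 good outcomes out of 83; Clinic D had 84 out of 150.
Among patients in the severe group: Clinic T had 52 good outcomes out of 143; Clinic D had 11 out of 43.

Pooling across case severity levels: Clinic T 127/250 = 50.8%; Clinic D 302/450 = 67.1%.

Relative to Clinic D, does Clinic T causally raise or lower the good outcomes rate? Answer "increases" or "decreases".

The imbalance in case severity arose from how patients were allocated, not from anything the clinic did; and case severity independently affects the outcome. The pooled gap is confounded — condition on case severity.
Within each level — mild: 95.8% vs 80.5%; moderate: 62.7% vs 56.0%; severe: 36.4% vs 25.6% — Clinic T is higher every time.

increases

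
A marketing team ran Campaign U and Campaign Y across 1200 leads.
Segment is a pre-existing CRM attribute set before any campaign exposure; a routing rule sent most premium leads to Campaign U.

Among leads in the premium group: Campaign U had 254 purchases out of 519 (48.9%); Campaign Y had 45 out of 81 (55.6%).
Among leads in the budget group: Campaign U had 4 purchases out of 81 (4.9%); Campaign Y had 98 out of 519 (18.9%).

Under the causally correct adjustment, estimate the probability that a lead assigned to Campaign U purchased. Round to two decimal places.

0.27

Here customer segment is a common cause — it drives both which campaign a case falls under and the outcome. The crude comparison mixes populations; the stratum-specific rates are the causally relevant ones.
Standardising Campaign U to the population customer segment mix: 0.500·254/519 + 0.500·4/81 = 0.269.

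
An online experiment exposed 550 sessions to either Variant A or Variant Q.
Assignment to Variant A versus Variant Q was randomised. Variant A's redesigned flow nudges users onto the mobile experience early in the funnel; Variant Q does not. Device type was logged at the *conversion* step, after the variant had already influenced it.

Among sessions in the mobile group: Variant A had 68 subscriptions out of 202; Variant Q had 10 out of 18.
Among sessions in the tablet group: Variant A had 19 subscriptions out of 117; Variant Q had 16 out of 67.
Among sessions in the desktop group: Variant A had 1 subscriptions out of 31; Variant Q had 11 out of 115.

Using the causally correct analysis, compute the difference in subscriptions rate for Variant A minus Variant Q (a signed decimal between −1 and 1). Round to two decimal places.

The device type-specific comparison favours Variant Q throughout, but the pooled figures favour Variant A. The question is whether to condition on device type.
Stratifying would compare variants among sessions the variants themselves sorted into device type groups — a form of selection on an intermediate. The unconditioned pooled rates give the total causal effect.
The causal difference is the pooled difference: 0.251 − 0.185 = +0.066.

+0.07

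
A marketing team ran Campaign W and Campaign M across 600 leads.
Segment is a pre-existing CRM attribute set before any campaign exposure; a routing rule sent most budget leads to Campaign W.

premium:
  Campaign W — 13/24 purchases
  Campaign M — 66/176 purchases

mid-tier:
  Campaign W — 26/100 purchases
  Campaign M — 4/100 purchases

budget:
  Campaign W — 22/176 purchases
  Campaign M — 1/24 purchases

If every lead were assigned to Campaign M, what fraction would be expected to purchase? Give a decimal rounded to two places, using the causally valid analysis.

Here customer segment is a common cause — it drives both which campaign a case falls under and the outcome. The crude comparison mixes populations; the stratum-specific rates are the causally relevant ones.
Standardising Campaign M to the population customer segment mix: 0.333·66/176 + 0.333·4/100 + 0.333·1/24 = 0.152.

0.15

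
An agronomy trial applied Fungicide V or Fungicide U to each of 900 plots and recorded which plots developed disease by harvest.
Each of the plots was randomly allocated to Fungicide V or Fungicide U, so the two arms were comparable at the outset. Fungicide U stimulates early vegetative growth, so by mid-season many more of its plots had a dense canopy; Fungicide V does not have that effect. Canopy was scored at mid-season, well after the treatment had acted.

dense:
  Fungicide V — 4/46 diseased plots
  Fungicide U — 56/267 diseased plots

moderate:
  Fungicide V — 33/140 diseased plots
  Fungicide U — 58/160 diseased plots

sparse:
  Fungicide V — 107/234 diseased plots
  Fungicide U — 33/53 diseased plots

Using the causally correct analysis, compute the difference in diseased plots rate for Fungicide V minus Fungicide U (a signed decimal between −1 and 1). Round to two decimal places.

Fungicide V is lower inside every mid-season canopy stratum but Fungicide U is lower in aggregate. Whether to stratify depends on how mid-season canopy relates to the fungicide.
Mid-season canopy lies on the pathway fungicide → mid-season canopy → outcome, so adjusting for it blocks the indirect effect. For the total causal effect of fungicide, use the unadjusted pooled rates.
The causal difference is the pooled difference: 0.343 − 0.306 = +0.037.

+0.04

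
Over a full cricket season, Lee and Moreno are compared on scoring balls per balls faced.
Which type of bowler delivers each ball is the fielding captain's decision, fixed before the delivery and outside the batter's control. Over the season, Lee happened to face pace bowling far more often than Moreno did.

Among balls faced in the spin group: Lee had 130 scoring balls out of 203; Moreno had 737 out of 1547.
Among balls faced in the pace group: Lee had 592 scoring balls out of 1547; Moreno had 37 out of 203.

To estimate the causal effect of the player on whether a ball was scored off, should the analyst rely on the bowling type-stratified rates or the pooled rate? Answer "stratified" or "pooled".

The stratified and pooled comparisons disagree (Lee wins within each bowling type; Moreno wins overall), so the answer turns on the causal role of bowling type.
Bowling type satisfies the back-door criterion: it is not a descendant of the player, and it blocks the spurious path from player to outcome. Adjusting for it (i.e., using the within-bowling type rates) gives the causal effect.
Within each level — spin: 64.0% vs 47.6%; pace: 38.3% vs 18.2% — Lee is higher every time.

stratified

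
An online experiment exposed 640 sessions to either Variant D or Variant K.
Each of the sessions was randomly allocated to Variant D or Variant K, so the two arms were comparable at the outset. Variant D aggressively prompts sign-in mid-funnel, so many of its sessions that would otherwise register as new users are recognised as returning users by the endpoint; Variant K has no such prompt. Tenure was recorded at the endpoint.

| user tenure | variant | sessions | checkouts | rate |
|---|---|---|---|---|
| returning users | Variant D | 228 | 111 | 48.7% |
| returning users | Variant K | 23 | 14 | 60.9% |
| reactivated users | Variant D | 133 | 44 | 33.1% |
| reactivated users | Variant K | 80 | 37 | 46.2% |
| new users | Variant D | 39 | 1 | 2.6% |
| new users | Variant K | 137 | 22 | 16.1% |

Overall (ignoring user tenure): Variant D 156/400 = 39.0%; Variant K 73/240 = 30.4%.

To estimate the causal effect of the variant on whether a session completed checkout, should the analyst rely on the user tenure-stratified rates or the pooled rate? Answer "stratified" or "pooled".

The distribution of user tenure is itself part of what the variant does — it is an intermediate outcome. Holding it fixed would remove that part of the effect; the total effect is the pooled difference.
Pooled: Variant D 39.0% vs Variant K 30.4%; Variant D is higher overall.

pooled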